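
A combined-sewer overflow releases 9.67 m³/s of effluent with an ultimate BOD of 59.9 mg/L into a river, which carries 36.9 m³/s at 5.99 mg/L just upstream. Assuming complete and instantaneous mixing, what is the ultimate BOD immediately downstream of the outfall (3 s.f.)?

Flow-weighted mixing: C = (Q_r C_r + Q_w C_w)/(Q_r + Q_w)
= (36.9×5.99 + 9.67×59.9)/(36.9 + 9.67) = 800.3/46.57 = 17.18 mg/L.

17.2 mg/L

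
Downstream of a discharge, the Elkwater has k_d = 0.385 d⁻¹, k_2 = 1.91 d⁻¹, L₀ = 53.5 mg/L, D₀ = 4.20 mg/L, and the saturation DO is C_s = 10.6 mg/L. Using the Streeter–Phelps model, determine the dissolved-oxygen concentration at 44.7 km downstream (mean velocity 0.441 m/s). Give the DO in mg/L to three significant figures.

DO ≈ 2.99 mg/L

Travel time t = x/v = 44.7 km / (0.441 m/s) = 44700 m / 0.441 m/s = 101400 s = 1.173 d.
k_d L₀/(k_2−k_d) = 0.385×53.5/(1.91−0.385) = 20.60/1.525 = 13.51 mg/L.
e^(−k_d t) = e^(−0.385×1.173) = 0.6366; e^(−k_2 t) = e^(−1.91×1.173) = 0.1064.
D = 13.51 × (0.6366 − 0.1064) + 4.20 × 0.1064 = 7.161 + 0.4468 = 7.608 mg/L.
DO = C_s − D = 10.6 − 7.608 = 2.992 mg/L.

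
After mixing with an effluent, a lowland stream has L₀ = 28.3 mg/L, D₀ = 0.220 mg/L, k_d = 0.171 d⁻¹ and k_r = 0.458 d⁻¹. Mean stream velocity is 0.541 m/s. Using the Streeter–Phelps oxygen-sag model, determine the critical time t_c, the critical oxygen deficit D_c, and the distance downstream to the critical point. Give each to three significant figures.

With k_r/k_d = 2.678 and 1 − D₀(k_r−k_d)/(k_d L₀) = 0.9870,
t_c = ln(2.678 × 0.9870) / (0.458 − 0.171) = ln(2.643) / 0.2870 = 0.9721/0.2870 = 3.387 d.
L(t_c) = L₀ e^(−k_d t_c) = 28.3 × 0.5604 = 15.86 mg/L, and at the critical point k_r D_c = k_d L, so D_c = (0.171/0.458) × 15.86 = 5.921 mg/L.
x_c = v t_c = 0.541 m/s × 3.387 d × 86400 s/d = 158300 m ≈ 158 km.

t_c ≈ 3.39 d; D_c ≈ 5.92 mg/L; x_c ≈ 158 km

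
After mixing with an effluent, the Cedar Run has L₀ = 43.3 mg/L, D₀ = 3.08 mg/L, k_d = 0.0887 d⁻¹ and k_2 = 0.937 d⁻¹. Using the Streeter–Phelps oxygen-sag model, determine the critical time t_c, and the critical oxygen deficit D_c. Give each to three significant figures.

t_c ≈ 1.43 d; D_c ≈ 3.61 mg/L

At the critical point dD/dt = 0, so k_d L₀ e^(−k_d t) = k_2 D. Substituting D(t) from the Streeter–Phelps equation and solving for t gives
t_c = ln[(k_2/k_d)(1 − D₀(k_2−k_d)/(k_d L₀))] / (k_2−k_d).
Here k_2−k_d = 0.8483 d⁻¹ and 1 − D₀(k_2−k_d)/(k_d L₀) = 1 − 3.08×0.8483/(0.0887×43.3) = 0.3197, so
t_c = ln(10.56 × 0.3197) / 0.8483 = 1.217 / 0.8483 = 1.435 d.
L(t_c) = L₀ e^(−k_d t_c) = 43.3 × 0.8805 = 38.13 mg/L, and at the critical point k_2 D_c = k_d L, so D_c = (0.0887/0.937) × 38.13 = 3.609 mg/L.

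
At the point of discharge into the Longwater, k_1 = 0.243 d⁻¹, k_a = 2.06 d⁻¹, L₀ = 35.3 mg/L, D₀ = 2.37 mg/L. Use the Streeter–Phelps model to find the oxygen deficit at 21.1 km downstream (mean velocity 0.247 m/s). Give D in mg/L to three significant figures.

Travel time t = x/v = 21.1 km / (0.247 m/s) = 21100 m / 0.247 m/s = 85430 s = 0.9887 d.
k_1 L₀/(k_a−k_1) = 0.243×35.3/(2.06−0.243) = 8.578/1.817 = 4.721 mg/L.
e^(−k_1 t) = e^(−0.243×0.9887) = 0.7864; e^(−k_a t) = e^(−2.06×0.9887) = 0.1305.
D = 4.721 × (0.7864 − 0.1305) + 2.37 × 0.1305 = 3.097 + 0.3092 = 3.406 mg/L.

D ≈ 3.41 mg/L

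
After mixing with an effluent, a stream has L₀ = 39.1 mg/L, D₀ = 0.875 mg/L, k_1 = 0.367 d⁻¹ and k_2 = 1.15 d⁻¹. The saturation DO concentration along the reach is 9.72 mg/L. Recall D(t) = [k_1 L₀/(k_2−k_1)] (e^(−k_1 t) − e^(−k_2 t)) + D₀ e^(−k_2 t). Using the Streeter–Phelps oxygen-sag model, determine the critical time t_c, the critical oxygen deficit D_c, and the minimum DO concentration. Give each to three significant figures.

t_c ≈ 1.40 d; D_c ≈ 7.47 mg/L; min DO ≈ 2.25 mg/L

At the critical point dD/dt = 0, so k_1 L₀ e^(−k_1 t) = k_2 D. Substituting D(t) from the Streeter–Phelps equation and solving for t gives
t_c = ln[(k_2/k_1)(1 − D₀(k_2−k_1)/(k_1 L₀))] / (k_2−k_1).
Here k_2−k_1 = 0.7830 d⁻¹ and 1 − D₀(k_2−k_1)/(k_1 L₀) = 1 − 0.875×0.7830/(0.367×39.1) = 0.9523, so
t_c = ln(3.134 × 0.9523) / 0.7830 = 1.093 / 0.7830 = 1.396 d.
L(t_c) = L₀ e^(−k_1 t_c) = 39.1 × 0.5991 = 23.42 mg/L, and at the critical point k_2 D_c = k_1 L, so D_c = (0.367/1.15) × 23.42 = 7.475 mg/L.
Minimum DO = C_s − D_c = 9.72 − 7.475 = 2.245 mg/L.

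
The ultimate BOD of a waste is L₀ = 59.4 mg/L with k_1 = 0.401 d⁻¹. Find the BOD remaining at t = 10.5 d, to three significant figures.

L_t = L₀ e^(−k_1 t) = 59.4 × e^(−0.401×10.5) = 59.4 × 0.01484 = 0.8814 mg/L.

L ≈ 0.881 mg/L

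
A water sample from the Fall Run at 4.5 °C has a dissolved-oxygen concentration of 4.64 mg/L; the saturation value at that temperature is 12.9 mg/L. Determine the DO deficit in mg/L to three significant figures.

D ≈ 8.26 mg/L

D = C_s − C = 12.9 − 4.64 = 8.26 mg/L.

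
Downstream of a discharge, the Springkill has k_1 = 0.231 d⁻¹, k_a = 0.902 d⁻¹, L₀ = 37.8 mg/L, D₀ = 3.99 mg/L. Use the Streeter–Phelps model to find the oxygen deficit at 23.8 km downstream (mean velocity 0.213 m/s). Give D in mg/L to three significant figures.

Travel time t = x/v = 23.8 km / (0.213 m/s) = 23800 m / 0.213 m/s = 111700 s = 1.293 d.
k_1 L₀/(k_a−k_1) = 0.231×37.8/(0.902−0.231) = 8.732/0.6710 = 13.01 mg/L.
e^(−k_1 t) = e^(−0.231×1.293) = 0.7418; e^(−k_a t) = e^(−0.902×1.293) = 0.3115.
D = 13.01 × (0.7418 − 0.3115) + 3.99 × 0.3115 = 5.600 + 1.243 = 6.842 mg/L.

D ≈ 6.84 mg/L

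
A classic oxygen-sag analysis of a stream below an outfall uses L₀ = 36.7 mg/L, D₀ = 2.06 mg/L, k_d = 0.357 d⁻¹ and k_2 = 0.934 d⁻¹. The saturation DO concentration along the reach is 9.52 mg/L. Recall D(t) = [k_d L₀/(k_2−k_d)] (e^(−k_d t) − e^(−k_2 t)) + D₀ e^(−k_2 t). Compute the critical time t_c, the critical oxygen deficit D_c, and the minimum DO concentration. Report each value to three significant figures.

t_c = [1/(k_2−k_d)] ln[(k_2/k_d)(1 − D₀(k_2−k_d)/(k_d L₀))]
= [1/(0.934−0.357)] ln[(0.934/0.357)(1 − 2.06×0.5770/(0.357×36.7))]
= (1/0.5770) ln[2.616 × 0.9093] = 1.733 × ln(2.379) = 1.733 × 0.8666 = 1.502 d.
D_c = (k_d/k_2) L₀ e^(−k_d t_c) = (0.357/0.934) × 36.7 × e^(−0.357×1.502) = 0.3822 × 36.7 × 0.5850 = 8.206 mg/L.
Minimum DO = C_s − D_c = 9.52 − 8.206 = 1.314 mg/L.

t_c ≈ 1.50 d; D_c ≈ 8.21 mg/L; min DO ≈ 1.31 mg/L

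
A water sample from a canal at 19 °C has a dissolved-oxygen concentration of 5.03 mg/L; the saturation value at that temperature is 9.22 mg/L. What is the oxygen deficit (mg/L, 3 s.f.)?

D ≈ 4.19 mg/L

D = C_s − C = 9.22 − 5.03 = 4.19 mg/L.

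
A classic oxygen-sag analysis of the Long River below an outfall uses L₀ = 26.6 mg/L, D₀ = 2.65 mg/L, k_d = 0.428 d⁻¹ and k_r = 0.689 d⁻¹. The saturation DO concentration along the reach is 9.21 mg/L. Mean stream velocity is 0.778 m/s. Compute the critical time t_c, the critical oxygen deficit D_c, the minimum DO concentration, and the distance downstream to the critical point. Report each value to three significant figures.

At the critical point dD/dt = 0, so k_d L₀ e^(−k_d t) = k_r D. Substituting D(t) from the Streeter–Phelps equation and solving for t gives
t_c = ln[(k_r/k_d)(1 − D₀(k_r−k_d)/(k_d L₀))] / (k_r−k_d).
Here k_r−k_d = 0.2610 d⁻¹ and 1 − D₀(k_r−k_d)/(k_d L₀) = 1 − 2.65×0.2610/(0.428×26.6) = 0.9392, so
t_c = ln(1.610 × 0.9392) / 0.2610 = 0.4134 / 0.2610 = 1.584 d.
D_c = (k_d/k_r) L₀ e^(−k_d t_c) = (0.428/0.689) × 26.6 × e^(−0.428×1.584) = 0.6212 × 26.6 × 0.5076 = 8.388 mg/L.
Minimum DO = C_s − D_c = 9.21 − 8.388 = 0.8219 mg/L.
x_c = v t_c = 0.778 m/s × 1.584 d × 86400 s/d = 106500 m ≈ 106 km.

t_c ≈ 1.58 d; D_c ≈ 8.39 mg/L; min DO ≈ 0.822 mg/L; x_c ≈ 106 km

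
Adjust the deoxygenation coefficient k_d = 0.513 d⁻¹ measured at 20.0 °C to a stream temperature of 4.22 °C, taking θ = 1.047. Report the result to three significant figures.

k_d ≈ 0.249 d⁻¹

k_d(T₂) = k_d(T₁) · θ^(T₂−T₁) = 0.513 × 1.047^(4.22−20.0)
= 0.513 × 1.047^-15.8 = 0.513 × 0.4844 = 0.2485 d⁻¹.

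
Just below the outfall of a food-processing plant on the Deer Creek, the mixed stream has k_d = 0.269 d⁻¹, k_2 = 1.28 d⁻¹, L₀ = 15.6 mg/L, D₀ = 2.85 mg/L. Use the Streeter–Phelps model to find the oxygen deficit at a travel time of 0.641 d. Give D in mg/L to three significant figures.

D ≈ 2.92 mg/L

k_d L₀/(k_2−k_d) = 0.269×15.6/(1.28−0.269) = 4.196/1.011 = 4.151 mg/L.
e^(−k_d t) = e^(−0.269×0.6410) = 0.8416; e^(−k_2 t) = e^(−1.28×0.6410) = 0.4402.
D = 4.151 × (0.8416 − 0.4402) + 2.85 × 0.4402 = 1.666 + 1.255 = 2.921 mg/L.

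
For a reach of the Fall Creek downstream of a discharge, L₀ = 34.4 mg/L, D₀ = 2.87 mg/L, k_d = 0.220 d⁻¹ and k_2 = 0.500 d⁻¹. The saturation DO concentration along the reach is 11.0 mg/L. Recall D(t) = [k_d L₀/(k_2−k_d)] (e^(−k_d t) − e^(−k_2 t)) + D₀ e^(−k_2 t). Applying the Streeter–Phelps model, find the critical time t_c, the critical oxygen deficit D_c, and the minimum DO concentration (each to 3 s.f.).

t_c ≈ 2.53 d; D_c ≈ 8.67 mg/L; min DO ≈ 2.33 mg/L

t_c = [1/(k_2−k_d)] ln[(k_2/k_d)(1 − D₀(k_2−k_d)/(k_d L₀))]
= [1/(0.500−0.220)] ln[(0.500/0.220)(1 − 2.87×0.2800/(0.220×34.4))]
= (1/0.2800) ln[2.273 × 0.8938] = 3.571 × ln(2.031) = 3.571 × 0.7087 = 2.531 d.
L(t_c) = L₀ e^(−k_d t_c) = 34.4 × 0.5730 = 19.71 mg/L, and at the critical point k_2 D_c = k_d L, so D_c = (0.220/0.500) × 19.71 = 8.673 mg/L.
Minimum DO = C_s − D_c = 11.0 − 8.673 = 2.327 mg/L.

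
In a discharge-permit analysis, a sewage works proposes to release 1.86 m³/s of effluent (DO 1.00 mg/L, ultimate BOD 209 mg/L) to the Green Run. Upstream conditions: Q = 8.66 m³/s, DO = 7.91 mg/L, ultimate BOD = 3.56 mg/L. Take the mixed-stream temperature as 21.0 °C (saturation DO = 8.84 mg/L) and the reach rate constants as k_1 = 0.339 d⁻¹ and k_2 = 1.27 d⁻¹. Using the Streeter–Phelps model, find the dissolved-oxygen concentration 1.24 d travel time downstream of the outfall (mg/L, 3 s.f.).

DO ≈ 1.86 mg/L

Mixed DO = (8.66×7.91 + 1.86×1.00)/(8.66+1.86) = 70.36/10.52 = 6.688 mg/L.
Mixed L₀ = (8.66×3.56 + 1.86×209)/(10.52) = 419.6/10.52 = 39.88 mg/L.
Initial deficit D₀ = C_s − DO₀ = 8.84 − 6.688 = 2.152 mg/L.
D(1.24) = [0.339×39.88/(1.27−0.339)](e^(−0.339×1.24) − e^(−1.27×1.24)) + 2.152 e^(−1.27×1.24)
= 14.52 × (0.6568 − 0.2070) + 2.152 × 0.2070 = 6.977 mg/L.
DO = 8.84 − 6.977 = 1.863 mg/L.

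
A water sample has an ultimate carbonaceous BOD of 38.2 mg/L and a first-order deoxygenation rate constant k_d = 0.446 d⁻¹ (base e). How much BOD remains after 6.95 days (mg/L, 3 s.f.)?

L ≈ 1.72 mg/L

L_t = L₀ e^(−k_d t) = 38.2 × e^(−0.446×6.95) = 38.2 × 0.04506 = 1.721 mg/L.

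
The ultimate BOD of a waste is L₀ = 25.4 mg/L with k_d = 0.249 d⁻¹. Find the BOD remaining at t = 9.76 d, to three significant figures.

L_t = L₀ e^(−k_d t) = 25.4 × e^(−0.249×9.76) = 25.4 × 0.08802 = 2.236 mg/L.

L ≈ 2.24 mg/L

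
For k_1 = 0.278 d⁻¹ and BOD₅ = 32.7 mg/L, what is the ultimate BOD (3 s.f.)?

L₀ ≈ 43.5 mg/L

BOD₅ = L₀(1 − e^(−5k_1)) ⇒ L₀ = BOD₅ / (1 − e^(−5×0.278))
= 32.7 / (1 − 0.2491) = 32.7 / 0.7509 = 43.55 mg/L.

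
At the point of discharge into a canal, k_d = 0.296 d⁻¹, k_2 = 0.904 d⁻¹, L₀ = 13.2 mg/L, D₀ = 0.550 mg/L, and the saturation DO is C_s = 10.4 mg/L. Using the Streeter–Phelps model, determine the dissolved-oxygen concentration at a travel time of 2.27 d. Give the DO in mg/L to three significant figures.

DO ≈ 7.87 mg/L

k_d L₀/(k_2−k_d) = 0.296×13.2/(0.904−0.296) = 3.907/0.6080 = 6.426 mg/L.
e^(−k_d t) = e^(−0.296×2.270) = 0.5107; e^(−k_2 t) = e^(−0.904×2.270) = 0.1285.
D = 6.426 × (0.5107 − 0.1285) + 0.550 × 0.1285 = 2.457 + 0.07066 = 2.527 mg/L.
DO = C_s − D = 10.4 − 2.527 = 7.873 mg/L.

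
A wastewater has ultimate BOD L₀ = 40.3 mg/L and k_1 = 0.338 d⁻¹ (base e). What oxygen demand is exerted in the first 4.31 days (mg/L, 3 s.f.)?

y ≈ 30.9 mg/L

y_t = L₀(1 − e^(−k_1 t)) = 40.3 × (1 − e^(−0.338×4.31))
= 40.3 × (1 − 0.2330) = 40.3 × 0.7670 = 30.91 mg/L.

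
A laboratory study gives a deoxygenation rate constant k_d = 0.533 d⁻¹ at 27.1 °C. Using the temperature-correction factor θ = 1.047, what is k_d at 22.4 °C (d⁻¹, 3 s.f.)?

k_d(T₂) = k_d(T₁) · θ^(T₂−T₁) = 0.533 × 1.047^(22.4−27.1)
= 0.533 × 1.047^-4.70 = 0.533 × 0.8058 = 0.4295 d⁻¹.

k_d ≈ 0.430 d⁻¹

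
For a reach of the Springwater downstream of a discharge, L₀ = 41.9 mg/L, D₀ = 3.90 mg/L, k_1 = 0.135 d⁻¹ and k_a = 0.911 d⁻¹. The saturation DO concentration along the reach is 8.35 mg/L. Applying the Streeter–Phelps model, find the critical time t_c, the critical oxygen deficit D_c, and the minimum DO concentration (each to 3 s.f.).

At the critical point dD/dt = 0, so k_1 L₀ e^(−k_1 t) = k_a D. Substituting D(t) from the Streeter–Phelps equation and solving for t gives
t_c = ln[(k_a/k_1)(1 − D₀(k_a−k_1)/(k_1 L₀))] / (k_a−k_1).
Here k_a−k_1 = 0.7760 d⁻¹ and 1 − D₀(k_a−k_1)/(k_1 L₀) = 1 − 3.90×0.7760/(0.135×41.9) = 0.4650, so
t_c = ln(6.748 × 0.4650) / 0.7760 = 1.143 / 0.7760 = 1.474 d.
D_c = (k_1/k_a) L₀ e^(−k_1 t_c) = (0.135/0.911) × 41.9 × e^(−0.135×1.474) = 0.1482 × 41.9 × 0.8196 = 5.089 mg/L.
Minimum DO = C_s − D_c = 8.35 − 5.089 = 3.261 mg/L.

t_c ≈ 1.47 d; D_c ≈ 5.09 mg/L; min DO ≈ 3.26 mg/L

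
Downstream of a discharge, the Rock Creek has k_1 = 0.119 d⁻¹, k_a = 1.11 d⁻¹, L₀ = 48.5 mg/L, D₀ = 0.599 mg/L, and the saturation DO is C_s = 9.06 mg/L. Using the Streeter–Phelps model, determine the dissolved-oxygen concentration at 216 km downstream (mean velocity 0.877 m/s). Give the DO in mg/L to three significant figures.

Travel time t = x/v = 216 km / (0.877 m/s) = 216000 m / 0.877 m/s = 246300 s = 2.851 d.
k_1 L₀/(k_a−k_1) = 0.119×48.5/(1.11−0.119) = 5.771/0.9910 = 5.824 mg/L.
e^(−k_1 t) = e^(−0.119×2.851) = 0.7123; e^(−k_a t) = e^(−1.11×2.851) = 0.04225.
D = 5.824 × (0.7123 − 0.04225) + 0.599 × 0.04225 = 3.902 + 0.02531 = 3.928 mg/L.
DO = C_s − D = 9.06 − 3.928 = 5.132 mg/L.

DO ≈ 5.13 mg/L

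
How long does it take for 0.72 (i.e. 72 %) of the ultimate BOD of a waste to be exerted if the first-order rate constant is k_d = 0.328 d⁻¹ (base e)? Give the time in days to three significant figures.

y/L₀ = 1 − e^(−k_d t) = 0.72 ⇒ e^(−k_d t) = 0.280
t = −ln(0.280) / 0.328 = 1.273 / 0.328 = 3.881 d.

t ≈ 3.88 d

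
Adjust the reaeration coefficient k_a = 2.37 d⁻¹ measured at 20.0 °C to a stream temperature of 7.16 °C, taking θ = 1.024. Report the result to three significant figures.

k_a(T₂) = k_a(T₁) · θ^(T₂−T₁) = 2.37 × 1.024^(7.16−20.0)
= 2.37 × 1.024^-12.8 = 2.37 × 0.7375 = 1.748 d⁻¹.

k_a ≈ 1.75 d⁻¹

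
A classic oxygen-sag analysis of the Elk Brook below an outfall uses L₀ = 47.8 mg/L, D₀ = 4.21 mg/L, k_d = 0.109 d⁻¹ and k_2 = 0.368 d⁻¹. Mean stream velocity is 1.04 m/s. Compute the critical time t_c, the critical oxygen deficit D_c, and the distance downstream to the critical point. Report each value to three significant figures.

With k_2/k_d = 3.376 and 1 − D₀(k_2−k_d)/(k_d L₀) = 0.7907,
t_c = ln(3.376 × 0.7907) / (0.368 − 0.109) = ln(2.670) / 0.2590 = 0.9819/0.2590 = 3.791 d.
D_c = (k_d/k_2) L₀ e^(−k_d t_c) = (0.109/0.368) × 47.8 × e^(−0.109×3.791) = 0.2962 × 47.8 × 0.6615 = 9.366 mg/L.
x_c = v t_c = 1.04 m/s × 3.791 d × 86400 s/d = 340700 m ≈ 341 km.

t_c ≈ 3.79 d; D_c ≈ 9.37 mg/L; x_c ≈ 341 km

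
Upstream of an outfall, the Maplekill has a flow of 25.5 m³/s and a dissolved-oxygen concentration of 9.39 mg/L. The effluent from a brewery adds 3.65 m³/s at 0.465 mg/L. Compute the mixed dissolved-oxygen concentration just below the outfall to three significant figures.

8.27 mg/L

Flow-weighted mixing: C = (Q_r C_r + Q_w C_w)/(Q_r + Q_w)
= (25.5×9.39 + 3.65×0.465)/(25.5 + 3.65) = 241.1/29.15 = 8.272 mg/L.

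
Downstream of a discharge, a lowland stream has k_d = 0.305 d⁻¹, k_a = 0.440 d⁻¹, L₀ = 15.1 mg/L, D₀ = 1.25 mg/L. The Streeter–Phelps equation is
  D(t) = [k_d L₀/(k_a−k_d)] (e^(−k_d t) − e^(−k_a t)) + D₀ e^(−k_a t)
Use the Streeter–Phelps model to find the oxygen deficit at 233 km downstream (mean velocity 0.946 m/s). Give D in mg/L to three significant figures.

Travel time t = x/v = 233 km / (0.946 m/s) = 233000 m / 0.946 m/s = 246300 s = 2.851 d.
k_d L₀/(k_a−k_d) = 0.305×15.1/(0.440−0.305) = 4.606/0.1350 = 34.11 mg/L.
e^(−k_d t) = e^(−0.305×2.851) = 0.4192; e^(−k_a t) = e^(−0.440×2.851) = 0.2853.
D = 34.11 × (0.4192 − 0.2853) + 1.25 × 0.2853 = 4.568 + 0.3566 = 4.925 mg/L.

D ≈ 4.92 mg/L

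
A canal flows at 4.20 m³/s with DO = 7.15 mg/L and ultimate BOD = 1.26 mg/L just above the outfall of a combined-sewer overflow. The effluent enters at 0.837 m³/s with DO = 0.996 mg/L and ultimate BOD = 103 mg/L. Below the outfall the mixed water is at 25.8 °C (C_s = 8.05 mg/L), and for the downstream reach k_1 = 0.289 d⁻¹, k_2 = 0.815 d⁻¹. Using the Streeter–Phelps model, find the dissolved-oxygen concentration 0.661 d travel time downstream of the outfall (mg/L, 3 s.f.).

DO ≈ 4.51 mg/L

Mixed DO = (4.20×7.15 + 0.837×0.996)/(4.20+0.837) = 30.86/5.037 = 6.127 mg/L.
Mixed L₀ = (4.20×1.26 + 0.837×103)/(5.037) = 91.50/5.037 = 18.17 mg/L.
Initial deficit D₀ = C_s − DO₀ = 8.05 − 6.127 = 1.923 mg/L.
D(0.661) = [0.289×18.17/(0.815−0.289)](e^(−0.289×0.661) − e^(−0.815×0.661)) + 1.923 e^(−0.815×0.661)
= 9.981 × (0.8261 − 0.5835) + 1.923 × 0.5835 = 3.543 mg/L.
DO = 8.05 − 3.543 = 4.507 mg/L.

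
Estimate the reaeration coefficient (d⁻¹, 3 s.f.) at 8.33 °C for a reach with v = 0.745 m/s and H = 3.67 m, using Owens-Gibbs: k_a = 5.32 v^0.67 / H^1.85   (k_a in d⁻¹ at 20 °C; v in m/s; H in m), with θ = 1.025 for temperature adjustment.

k_a(20) = 5.32 × 0.745^0.67 / 3.67^1.85 = 5.32 × 0.8210 / 11.08 = 0.3941 d⁻¹.
k_a(8.33) = 0.3941 × 1.025^(8.33−20) = 0.3941 × 0.7496 = 0.2954 d⁻¹.

k_a ≈ 0.295 d⁻¹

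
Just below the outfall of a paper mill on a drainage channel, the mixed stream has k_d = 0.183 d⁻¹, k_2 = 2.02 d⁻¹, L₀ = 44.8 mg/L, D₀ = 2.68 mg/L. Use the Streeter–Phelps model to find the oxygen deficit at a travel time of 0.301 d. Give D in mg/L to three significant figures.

D ≈ 3.25 mg/L

k_d L₀/(k_2−k_d) = 0.183×44.8/(2.02−0.183) = 8.198/1.837 = 4.463 mg/L.
e^(−k_d t) = e^(−0.183×0.3010) = 0.9464; e^(−k_2 t) = e^(−2.02×0.3010) = 0.5444.
D = 4.463 × (0.9464 − 0.5444) + 2.68 × 0.5444 = 1.794 + 1.459 = 3.253 mg/L.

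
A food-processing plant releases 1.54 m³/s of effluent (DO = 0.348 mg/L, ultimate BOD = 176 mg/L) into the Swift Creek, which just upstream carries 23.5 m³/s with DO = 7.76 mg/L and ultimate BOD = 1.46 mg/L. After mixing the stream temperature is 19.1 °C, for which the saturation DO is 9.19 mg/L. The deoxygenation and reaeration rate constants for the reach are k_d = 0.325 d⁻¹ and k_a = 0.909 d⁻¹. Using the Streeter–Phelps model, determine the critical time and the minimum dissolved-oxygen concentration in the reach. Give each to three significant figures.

t_c ≈ 1.20 d; minimum DO ≈ 6.24 mg/L

Mixed DO = (23.5×7.76 + 1.54×0.348)/(23.5+1.54) = 182.9/25.04 = 7.304 mg/L.
Mixed L₀ = (23.5×1.46 + 1.54×176)/(25.04) = 305.4/25.04 = 12.19 mg/L.
Initial deficit D₀ = C_s − DO₀ = 9.19 − 7.304 = 1.886 mg/L.
t_c = (1/0.5840) ln[(0.909/0.325)(1 − 1.886×0.5840/(0.325×12.19))] = 1.712 × ln(2.020) = 1.204 d.
D_c = (0.325/0.909) × 12.19 × e^(−0.325×1.204) = 0.3575 × 12.19 × 0.6763 = 2.948 mg/L.
Minimum DO = 9.19 − 2.948 = 6.242 mg/L.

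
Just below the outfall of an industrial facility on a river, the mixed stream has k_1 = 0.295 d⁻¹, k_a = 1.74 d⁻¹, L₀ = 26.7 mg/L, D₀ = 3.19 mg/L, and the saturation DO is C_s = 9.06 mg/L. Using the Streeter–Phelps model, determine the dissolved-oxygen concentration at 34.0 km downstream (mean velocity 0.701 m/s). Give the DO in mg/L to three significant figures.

Travel time t = x/v = 34.0 km / (0.701 m/s) = 34000 m / 0.701 m/s = 48500 s = 0.5614 d.
k_1 L₀/(k_a−k_1) = 0.295×26.7/(1.74−0.295) = 7.876/1.445 = 5.451 mg/L.
e^(−k_1 t) = e^(−0.295×0.5614) = 0.8474; e^(−k_a t) = e^(−1.74×0.5614) = 0.3765.
D = 5.451 × (0.8474 − 0.3765) + 3.19 × 0.3765 = 2.567 + 1.201 = 3.768 mg/L.
DO = C_s − D = 9.06 − 3.768 = 5.292 mg/L.

DO ≈ 5.29 mg/L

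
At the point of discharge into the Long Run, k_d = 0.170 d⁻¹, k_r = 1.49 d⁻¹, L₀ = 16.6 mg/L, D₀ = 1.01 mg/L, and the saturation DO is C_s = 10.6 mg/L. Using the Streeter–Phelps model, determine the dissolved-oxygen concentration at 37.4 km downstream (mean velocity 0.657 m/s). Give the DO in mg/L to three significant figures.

Travel time t = x/v = 37.4 km / (0.657 m/s) = 37400 m / 0.657 m/s = 56930 s = 0.6589 d.
k_d L₀/(k_r−k_d) = 0.170×16.6/(1.49−0.170) = 2.822/1.320 = 2.138 mg/L.
e^(−k_d t) = e^(−0.170×0.6589) = 0.8940; e^(−k_r t) = e^(−1.49×0.6589) = 0.3747.
D = 2.138 × (0.8940 − 0.3747) + 1.01 × 0.3747 = 1.110 + 0.3784 = 1.489 mg/L.
DO = C_s − D = 10.6 − 1.489 = 9.111 mg/L.

DO ≈ 9.11 mg/L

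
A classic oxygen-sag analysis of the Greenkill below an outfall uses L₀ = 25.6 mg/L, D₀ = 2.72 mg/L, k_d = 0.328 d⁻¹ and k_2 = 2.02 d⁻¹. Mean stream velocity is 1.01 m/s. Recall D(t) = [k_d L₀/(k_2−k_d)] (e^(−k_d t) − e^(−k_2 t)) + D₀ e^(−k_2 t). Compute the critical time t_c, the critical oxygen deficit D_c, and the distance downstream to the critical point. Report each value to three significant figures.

With k_2/k_d = 6.159 and 1 − D₀(k_2−k_d)/(k_d L₀) = 0.4519,
t_c = ln(6.159 × 0.4519) / (2.02 − 0.328) = ln(2.783) / 1.692 = 1.024/1.692 = 0.6049 d.
D_c = (k_d/k_2) L₀ e^(−k_d t_c) = (0.328/2.02) × 25.6 × e^(−0.328×0.6049) = 0.1624 × 25.6 × 0.8200 = 3.409 mg/L.
x_c = v t_c = 1.01 m/s × 0.6049 d × 86400 s/d = 52790 m ≈ 52.8 km.

t_c ≈ 0.605 d; D_c ≈ 3.41 mg/L; x_c ≈ 52.8 km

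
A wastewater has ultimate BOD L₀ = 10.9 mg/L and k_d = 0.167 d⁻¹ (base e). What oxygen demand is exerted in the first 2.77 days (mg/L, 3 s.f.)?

y ≈ 4.04 mg/L

y_t = L₀(1 − e^(−k_d t)) = 10.9 × (1 − e^(−0.167×2.77))
= 10.9 × (1 − 0.6297) = 10.9 × 0.3703 = 4.037 mg/L.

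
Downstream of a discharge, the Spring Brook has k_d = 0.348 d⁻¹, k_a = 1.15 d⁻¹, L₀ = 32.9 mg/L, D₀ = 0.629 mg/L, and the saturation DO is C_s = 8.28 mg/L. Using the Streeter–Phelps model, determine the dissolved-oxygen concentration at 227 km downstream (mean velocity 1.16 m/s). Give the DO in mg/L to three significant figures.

Travel time t = x/v = 227 km / (1.16 m/s) = 227000 m / 1.16 m/s = 195700 s = 2.265 d.
k_d L₀/(k_a−k_d) = 0.348×32.9/(1.15−0.348) = 11.45/0.8020 = 14.28 mg/L.
e^(−k_d t) = e^(−0.348×2.265) = 0.4547; e^(−k_a t) = e^(−1.15×2.265) = 0.07393.
D = 14.28 × (0.4547 − 0.07393) + 0.629 × 0.07393 = 5.435 + 0.04650 = 5.482 mg/L.
DO = C_s − D = 8.28 − 5.482 = 2.798 mg/L.

DO ≈ 2.80 mg/L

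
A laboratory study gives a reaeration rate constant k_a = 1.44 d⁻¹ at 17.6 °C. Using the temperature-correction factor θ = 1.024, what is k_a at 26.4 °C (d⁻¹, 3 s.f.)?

k_a(T₂) = k_a(T₁) · θ^(T₂−T₁) = 1.44 × 1.024^(26.4−17.6)
= 1.44 × 1.024^8.80 = 1.44 × 1.232 = 1.774 d⁻¹.

k_a ≈ 1.77 d⁻¹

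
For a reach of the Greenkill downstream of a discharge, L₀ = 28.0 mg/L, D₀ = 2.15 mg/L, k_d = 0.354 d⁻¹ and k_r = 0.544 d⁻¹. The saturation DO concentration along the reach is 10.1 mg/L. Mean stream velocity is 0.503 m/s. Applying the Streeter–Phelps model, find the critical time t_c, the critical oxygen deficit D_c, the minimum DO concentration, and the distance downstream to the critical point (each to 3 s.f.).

t_c ≈ 2.04 d; D_c ≈ 8.85 mg/L; min DO ≈ 1.25 mg/L; x_c ≈ 88.6 km

At the critical point dD/dt = 0, so k_d L₀ e^(−k_d t) = k_r D. Substituting D(t) from the Streeter–Phelps equation and solving for t gives
t_c = ln[(k_r/k_d)(1 − D₀(k_r−k_d)/(k_d L₀))] / (k_r−k_d).
Here k_r−k_d = 0.1900 d⁻¹ and 1 − D₀(k_r−k_d)/(k_d L₀) = 1 − 2.15×0.1900/(0.354×28.0) = 0.9588, so
t_c = ln(1.537 × 0.9588) / 0.1900 = 0.3876 / 0.1900 = 2.040 d.
L(t_c) = L₀ e^(−k_d t_c) = 28.0 × 0.4857 = 13.60 mg/L, and at the critical point k_r D_c = k_d L, so D_c = (0.354/0.544) × 13.60 = 8.850 mg/L.
Minimum DO = C_s − D_c = 10.1 − 8.850 = 1.250 mg/L.
x_c = v t_c = 0.503 m/s × 2.040 d × 86400 s/d = 88650 m ≈ 88.6 km.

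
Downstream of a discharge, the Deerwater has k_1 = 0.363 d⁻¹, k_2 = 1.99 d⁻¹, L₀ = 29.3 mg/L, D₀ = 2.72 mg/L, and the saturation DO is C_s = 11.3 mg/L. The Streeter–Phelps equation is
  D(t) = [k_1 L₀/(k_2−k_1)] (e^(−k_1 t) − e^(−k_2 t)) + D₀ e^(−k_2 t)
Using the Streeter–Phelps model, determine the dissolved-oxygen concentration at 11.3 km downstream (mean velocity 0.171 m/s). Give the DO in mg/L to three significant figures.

DO ≈ 7.18 mg/L

Travel time t = x/v = 11.3 km / (0.171 m/s) = 11300 m / 0.171 m/s = 66080 s = 0.7648 d.
k_1 L₀/(k_2−k_1) = 0.363×29.3/(1.99−0.363) = 10.64/1.627 = 6.537 mg/L.
e^(−k_1 t) = e^(−0.363×0.7648) = 0.7576; e^(−k_2 t) = e^(−1.99×0.7648) = 0.2183.
D = 6.537 × (0.7576 − 0.2183) + 2.72 × 0.2183 = 3.525 + 0.5937 = 4.119 mg/L.
DO = C_s − D = 11.3 − 4.119 = 7.181 mg/L.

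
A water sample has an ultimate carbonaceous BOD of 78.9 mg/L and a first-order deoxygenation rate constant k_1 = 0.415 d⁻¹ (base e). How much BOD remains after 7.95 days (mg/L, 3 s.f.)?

L_t = L₀ e^(−k_1 t) = 78.9 × e^(−0.415×7.95) = 78.9 × 0.03691 = 2.912 mg/L.

L ≈ 2.91 mg/L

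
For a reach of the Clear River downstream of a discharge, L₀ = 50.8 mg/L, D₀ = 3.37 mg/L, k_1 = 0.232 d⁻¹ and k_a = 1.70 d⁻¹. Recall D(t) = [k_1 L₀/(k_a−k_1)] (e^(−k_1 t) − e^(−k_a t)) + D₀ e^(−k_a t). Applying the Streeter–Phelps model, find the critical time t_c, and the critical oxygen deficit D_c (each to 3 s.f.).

At the critical point dD/dt = 0, so k_1 L₀ e^(−k_1 t) = k_a D. Substituting D(t) from the Streeter–Phelps equation and solving for t gives
t_c = ln[(k_a/k_1)(1 − D₀(k_a−k_1)/(k_1 L₀))] / (k_a−k_1).
Here k_a−k_1 = 1.468 d⁻¹ and 1 − D₀(k_a−k_1)/(k_1 L₀) = 1 − 3.37×1.468/(0.232×50.8) = 0.5802, so
t_c = ln(7.328 × 0.5802) / 1.468 = 1.447 / 1.468 = 0.9859 d.
D_c = (k_1/k_a) L₀ e^(−k_1 t_c) = (0.232/1.70) × 50.8 × e^(−0.232×0.9859) = 0.1365 × 50.8 × 0.7955 = 5.515 mg/L.

t_c ≈ 0.986 d; D_c ≈ 5.52 mg/L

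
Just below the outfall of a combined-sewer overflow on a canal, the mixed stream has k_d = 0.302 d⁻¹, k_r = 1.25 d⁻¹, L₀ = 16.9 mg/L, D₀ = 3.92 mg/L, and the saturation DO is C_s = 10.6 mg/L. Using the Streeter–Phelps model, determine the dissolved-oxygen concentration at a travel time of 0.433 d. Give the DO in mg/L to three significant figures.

k_d L₀/(k_r−k_d) = 0.302×16.9/(1.25−0.302) = 5.104/0.9480 = 5.384 mg/L.
e^(−k_d t) = e^(−0.302×0.4330) = 0.8774; e^(−k_r t) = e^(−1.25×0.4330) = 0.5820.
D = 5.384 × (0.8774 − 0.5820) + 3.92 × 0.5820 = 1.590 + 2.282 = 3.872 mg/L.
DO = C_s − D = 10.6 − 3.872 = 6.728 mg/L.

DO ≈ 6.73 mg/L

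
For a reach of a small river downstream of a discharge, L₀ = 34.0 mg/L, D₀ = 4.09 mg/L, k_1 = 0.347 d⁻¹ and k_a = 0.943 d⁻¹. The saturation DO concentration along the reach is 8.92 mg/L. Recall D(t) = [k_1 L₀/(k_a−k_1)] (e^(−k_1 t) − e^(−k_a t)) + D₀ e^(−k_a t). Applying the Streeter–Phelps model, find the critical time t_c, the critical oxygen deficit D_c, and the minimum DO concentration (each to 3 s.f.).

With k_a/k_1 = 2.718 and 1 − D₀(k_a−k_1)/(k_1 L₀) = 0.7934,
t_c = ln(2.718 × 0.7934) / (0.943 − 0.347) = ln(2.156) / 0.5960 = 0.7683/0.5960 = 1.289 d.
D_c = (k_1/k_a) L₀ e^(−k_1 t_c) = (0.347/0.943) × 34.0 × e^(−0.347×1.289) = 0.3680 × 34.0 × 0.6393 = 7.999 mg/L.
Minimum DO = C_s − D_c = 8.92 − 7.999 = 0.9211 mg/L.

t_c ≈ 1.29 d; D_c ≈ 8.00 mg/L; min DO ≈ 0.921 mg/L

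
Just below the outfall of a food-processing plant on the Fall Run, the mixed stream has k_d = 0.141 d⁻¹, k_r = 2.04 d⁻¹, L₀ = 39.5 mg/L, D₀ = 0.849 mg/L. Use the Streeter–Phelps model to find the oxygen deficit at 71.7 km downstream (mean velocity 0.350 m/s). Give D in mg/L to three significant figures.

Travel time t = x/v = 71.7 km / (0.350 m/s) = 71700 m / 0.350 m/s = 204900 s = 2.371 d.
k_d L₀/(k_r−k_d) = 0.141×39.5/(2.04−0.141) = 5.569/1.899 = 2.933 mg/L.
e^(−k_d t) = e^(−0.141×2.371) = 0.7158; e^(−k_r t) = e^(−2.04×2.371) = 0.007932.
D = 2.933 × (0.7158 − 0.007932) + 0.849 × 0.007932 = 2.076 + 0.006734 = 2.083 mg/L.

D ≈ 2.08 mg/L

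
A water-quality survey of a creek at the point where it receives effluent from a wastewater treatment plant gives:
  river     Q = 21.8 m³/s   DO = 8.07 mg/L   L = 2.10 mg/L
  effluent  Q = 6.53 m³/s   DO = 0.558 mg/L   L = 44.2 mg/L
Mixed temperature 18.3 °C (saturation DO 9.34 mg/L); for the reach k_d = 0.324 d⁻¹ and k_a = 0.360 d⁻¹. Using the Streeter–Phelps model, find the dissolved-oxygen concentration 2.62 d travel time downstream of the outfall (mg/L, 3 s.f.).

DO ≈ 4.08 mg/L

Mixed DO = (21.8×8.07 + 6.53×0.558)/(21.8+6.53) = 179.6/28.33 = 6.339 mg/L.
Mixed L₀ = (21.8×2.10 + 6.53×44.2)/(28.33) = 334.4/28.33 = 11.80 mg/L.
Initial deficit D₀ = C_s − DO₀ = 9.34 − 6.339 = 3.001 mg/L.
D(2.62) = [0.324×11.80/(0.360−0.324)](e^(−0.324×2.62) − e^(−0.360×2.62)) + 3.001 e^(−0.360×2.62)
= 106.2 × (0.4279 − 0.3894) + 3.001 × 0.3894 = 5.260 mg/L.
DO = 9.34 − 5.260 = 4.080 mg/L.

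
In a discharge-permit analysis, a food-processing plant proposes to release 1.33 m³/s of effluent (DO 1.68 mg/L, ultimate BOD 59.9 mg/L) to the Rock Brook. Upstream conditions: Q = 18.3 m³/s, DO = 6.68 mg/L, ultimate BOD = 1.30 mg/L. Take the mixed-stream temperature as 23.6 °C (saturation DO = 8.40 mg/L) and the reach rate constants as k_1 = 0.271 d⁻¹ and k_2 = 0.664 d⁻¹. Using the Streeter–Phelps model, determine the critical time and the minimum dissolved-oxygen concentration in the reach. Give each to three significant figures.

Mixed DO = (18.3×6.68 + 1.33×1.68)/(18.3+1.33) = 124.5/19.63 = 6.341 mg/L.
Mixed L₀ = (18.3×1.30 + 1.33×59.9)/(19.63) = 103.5/19.63 = 5.270 mg/L.
Initial deficit D₀ = C_s − DO₀ = 8.40 − 6.341 = 2.059 mg/L.
t_c = (1/0.3930) ln[(0.664/0.271)(1 − 2.059×0.3930/(0.271×5.270))] = 2.545 × ln(1.062) = 0.1535 d.
D_c = (0.271/0.664) × 5.270 × e^(−0.271×0.1535) = 0.4081 × 5.270 × 0.9593 = 2.063 mg/L.
Minimum DO = 8.40 − 2.063 = 6.337 mg/L.

t_c ≈ 0.154 d; minimum DO ≈ 6.34 mg/L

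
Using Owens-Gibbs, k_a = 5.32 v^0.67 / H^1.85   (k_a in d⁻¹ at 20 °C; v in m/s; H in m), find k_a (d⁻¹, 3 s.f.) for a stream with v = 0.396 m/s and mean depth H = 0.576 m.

k_a = 5.32 × 0.396^0.67 / 0.576^1.85 = 5.32 × 0.5376 / 0.3604 = 7.936 d⁻¹.

k_a ≈ 7.94 d⁻¹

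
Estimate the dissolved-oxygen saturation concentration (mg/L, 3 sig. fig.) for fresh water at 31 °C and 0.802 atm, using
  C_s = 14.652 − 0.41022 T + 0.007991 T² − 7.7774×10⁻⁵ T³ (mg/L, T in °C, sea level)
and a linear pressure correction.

At sea level: C_s = 14.652 − 0.41022×31 + 0.007991×31² − 7.7774×10⁻⁵×31³ = 7.298 mg/L.
Pressure correction: C_s' = 7.298 × 0.802 = 5.853 mg/L.

C_s ≈ 5.85 mg/L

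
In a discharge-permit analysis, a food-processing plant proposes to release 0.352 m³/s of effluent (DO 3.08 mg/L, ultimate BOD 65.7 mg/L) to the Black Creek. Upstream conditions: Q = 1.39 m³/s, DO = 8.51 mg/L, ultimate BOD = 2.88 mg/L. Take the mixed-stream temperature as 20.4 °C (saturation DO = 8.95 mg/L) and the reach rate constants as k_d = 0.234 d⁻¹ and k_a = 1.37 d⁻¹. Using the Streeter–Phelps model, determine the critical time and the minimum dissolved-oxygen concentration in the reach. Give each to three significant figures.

Mixed DO = (1.39×8.51 + 0.352×3.08)/(1.39+0.352) = 12.91/1.742 = 7.413 mg/L.
Mixed L₀ = (1.39×2.88 + 0.352×65.7)/(1.742) = 27.13/1.742 = 15.57 mg/L.
Initial deficit D₀ = C_s − DO₀ = 8.95 − 7.413 = 1.537 mg/L.
t_c = (1/1.136) ln[(1.37/0.234)(1 − 1.537×1.136/(0.234×15.57))] = 0.8803 × ln(3.049) = 0.9814 d.
D_c = (0.234/1.37) × 15.57 × e^(−0.234×0.9814) = 0.1708 × 15.57 × 0.7948 = 2.114 mg/L.
Minimum DO = 8.95 − 2.114 = 6.836 mg/L.

t_c ≈ 0.981 d; minimum DO ≈ 6.84 mg/L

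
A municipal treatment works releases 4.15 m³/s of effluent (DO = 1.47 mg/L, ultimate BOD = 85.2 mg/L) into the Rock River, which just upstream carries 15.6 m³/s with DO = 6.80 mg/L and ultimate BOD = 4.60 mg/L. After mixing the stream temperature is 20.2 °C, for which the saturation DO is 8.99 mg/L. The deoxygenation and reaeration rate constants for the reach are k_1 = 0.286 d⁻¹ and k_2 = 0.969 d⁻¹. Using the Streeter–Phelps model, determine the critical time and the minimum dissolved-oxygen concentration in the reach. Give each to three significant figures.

t_c ≈ 1.12 d; minimum DO ≈ 4.37 mg/L

Mixed DO = (15.6×6.80 + 4.15×1.47)/(15.6+4.15) = 112.2/19.75 = 5.680 mg/L.
Mixed L₀ = (15.6×4.60 + 4.15×85.2)/(19.75) = 425.3/19.75 = 21.54 mg/L.
Initial deficit D₀ = C_s − DO₀ = 8.99 − 5.680 = 3.310 mg/L.
t_c = (1/0.6830) ln[(0.969/0.286)(1 − 3.310×0.6830/(0.286×21.54))] = 1.464 × ln(2.145) = 1.117 d.
D_c = (0.286/0.969) × 21.54 × e^(−0.286×1.117) = 0.2951 × 21.54 × 0.7265 = 4.618 mg/L.
Minimum DO = 8.99 − 4.618 = 4.372 mg/L.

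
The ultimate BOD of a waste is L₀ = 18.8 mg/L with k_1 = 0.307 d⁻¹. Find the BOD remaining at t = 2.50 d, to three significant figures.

L ≈ 8.73 mg/L

L_t = L₀ e^(−k_1 t) = 18.8 × e^(−0.307×2.50) = 18.8 × 0.4642 = 8.726 mg/L.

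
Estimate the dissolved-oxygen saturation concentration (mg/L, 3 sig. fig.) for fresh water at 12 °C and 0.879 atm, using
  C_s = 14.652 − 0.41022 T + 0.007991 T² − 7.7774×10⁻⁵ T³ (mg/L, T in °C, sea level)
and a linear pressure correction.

C_s ≈ 9.45 mg/L

At sea level: C_s = 14.652 − 0.41022×12 + 0.007991×12² − 7.7774×10⁻⁵×12³ = 10.75 mg/L.
Pressure correction: C_s' = 10.75 × 0.879 = 9.445 mg/L.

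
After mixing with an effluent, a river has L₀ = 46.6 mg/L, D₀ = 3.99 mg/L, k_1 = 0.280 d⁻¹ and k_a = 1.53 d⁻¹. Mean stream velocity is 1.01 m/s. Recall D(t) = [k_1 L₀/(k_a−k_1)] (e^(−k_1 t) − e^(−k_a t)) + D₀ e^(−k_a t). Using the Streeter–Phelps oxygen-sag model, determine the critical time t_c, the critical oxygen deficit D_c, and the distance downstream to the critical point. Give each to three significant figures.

At the critical point dD/dt = 0, so k_1 L₀ e^(−k_1 t) = k_a D. Substituting D(t) from the Streeter–Phelps equation and solving for t gives
t_c = ln[(k_a/k_1)(1 − D₀(k_a−k_1)/(k_1 L₀))] / (k_a−k_1).
Here k_a−k_1 = 1.250 d⁻¹ and 1 − D₀(k_a−k_1)/(k_1 L₀) = 1 − 3.99×1.250/(0.280×46.6) = 0.6178, so
t_c = ln(5.464 × 0.6178) / 1.250 = 1.217 / 1.250 = 0.9733 d.
D_c = (k_1/k_a) L₀ e^(−k_1 t_c) = (0.280/1.53) × 46.6 × e^(−0.280×0.9733) = 0.1830 × 46.6 × 0.7615 = 6.494 mg/L.
x_c = v t_c = 1.01 m/s × 0.9733 d × 86400 s/d = 84930 m ≈ 84.9 km.

t_c ≈ 0.973 d; D_c ≈ 6.49 mg/L; x_c ≈ 84.9 km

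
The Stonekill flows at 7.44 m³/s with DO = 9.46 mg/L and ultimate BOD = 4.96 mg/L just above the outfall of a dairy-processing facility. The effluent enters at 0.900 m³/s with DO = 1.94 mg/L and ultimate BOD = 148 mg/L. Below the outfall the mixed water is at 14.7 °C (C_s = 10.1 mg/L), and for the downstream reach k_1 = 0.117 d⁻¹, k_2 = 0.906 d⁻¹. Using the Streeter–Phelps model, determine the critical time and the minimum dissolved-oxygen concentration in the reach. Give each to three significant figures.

t_c ≈ 1.77 d; minimum DO ≈ 7.96 mg/L

Mixed DO = (7.44×9.46 + 0.900×1.94)/(7.44+0.900) = 72.13/8.340 = 8.648 mg/L.
Mixed L₀ = (7.44×4.96 + 0.900×148)/(8.340) = 170.1/8.340 = 20.40 mg/L.
Initial deficit D₀ = C_s − DO₀ = 10.1 − 8.648 = 1.452 mg/L.
t_c = (1/0.7890) ln[(0.906/0.117)(1 − 1.452×0.7890/(0.117×20.40))] = 1.267 × ln(4.027) = 1.766 d.
D_c = (0.117/0.906) × 20.40 × e^(−0.117×1.766) = 0.1291 × 20.40 × 0.8134 = 2.142 mg/L.
Minimum DO = 10.1 − 2.142 = 7.958 mg/L.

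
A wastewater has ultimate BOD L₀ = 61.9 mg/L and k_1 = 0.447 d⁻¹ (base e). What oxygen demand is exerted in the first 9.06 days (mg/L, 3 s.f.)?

y ≈ 60.8 mg/L

y_t = L₀(1 − e^(−k_1 t)) = 61.9 × (1 − e^(−0.447×9.06))
= 61.9 × (1 − 0.01743) = 61.9 × 0.9826 = 60.82 mg/L.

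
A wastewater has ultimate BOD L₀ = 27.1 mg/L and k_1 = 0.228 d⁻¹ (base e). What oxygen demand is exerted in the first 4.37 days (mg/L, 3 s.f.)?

y ≈ 17.1 mg/L

y_t = L₀(1 − e^(−k_1 t)) = 27.1 × (1 − e^(−0.228×4.37))
= 27.1 × (1 − 0.3692) = 27.1 × 0.6308 = 17.09 mg/L.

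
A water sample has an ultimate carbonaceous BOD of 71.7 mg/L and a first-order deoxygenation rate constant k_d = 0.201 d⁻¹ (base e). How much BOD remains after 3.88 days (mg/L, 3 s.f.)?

L_t = L₀ e^(−k_d t) = 71.7 × e^(−0.201×3.88) = 71.7 × 0.4585 = 32.87 mg/L.

L ≈ 32.9 mg/L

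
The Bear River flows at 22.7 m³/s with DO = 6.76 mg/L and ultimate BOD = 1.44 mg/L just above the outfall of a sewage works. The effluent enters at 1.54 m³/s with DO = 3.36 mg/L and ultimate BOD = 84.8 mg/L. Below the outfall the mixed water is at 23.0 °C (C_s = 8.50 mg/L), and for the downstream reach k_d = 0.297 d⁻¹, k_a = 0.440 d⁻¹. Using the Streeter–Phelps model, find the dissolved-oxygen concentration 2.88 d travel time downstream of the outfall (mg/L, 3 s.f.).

Mixed DO = (22.7×6.76 + 1.54×3.36)/(22.7+1.54) = 158.6/24.24 = 6.544 mg/L.
Mixed L₀ = (22.7×1.44 + 1.54×84.8)/(24.24) = 163.3/24.24 = 6.736 mg/L.
Initial deficit D₀ = C_s − DO₀ = 8.50 − 6.544 = 1.956 mg/L.
D(2.88) = [0.297×6.736/(0.440−0.297)](e^(−0.297×2.88) − e^(−0.440×2.88)) + 1.956 e^(−0.440×2.88)
= 13.99 × (0.4251 − 0.2816) + 1.956 × 0.2816 = 2.559 mg/L.
DO = 8.50 − 2.559 = 5.941 mg/L.

DO ≈ 5.94 mg/L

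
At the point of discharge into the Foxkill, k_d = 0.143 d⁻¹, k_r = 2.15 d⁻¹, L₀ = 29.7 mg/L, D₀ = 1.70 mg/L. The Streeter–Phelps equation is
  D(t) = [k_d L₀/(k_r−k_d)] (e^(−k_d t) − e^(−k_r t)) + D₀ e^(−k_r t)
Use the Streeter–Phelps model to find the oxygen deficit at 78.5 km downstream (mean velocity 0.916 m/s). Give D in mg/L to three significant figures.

D ≈ 1.79 mg/L

Travel time t = x/v = 78.5 km / (0.916 m/s) = 78500 m / 0.916 m/s = 85700 s = 0.9919 d.
k_d L₀/(k_r−k_d) = 0.143×29.7/(2.15−0.143) = 4.247/2.007 = 2.116 mg/L.
e^(−k_d t) = e^(−0.143×0.9919) = 0.8678; e^(−k_r t) = e^(−2.15×0.9919) = 0.1185.
D = 2.116 × (0.8678 − 0.1185) + 1.70 × 0.1185 = 1.585 + 0.2015 = 1.787 mg/L.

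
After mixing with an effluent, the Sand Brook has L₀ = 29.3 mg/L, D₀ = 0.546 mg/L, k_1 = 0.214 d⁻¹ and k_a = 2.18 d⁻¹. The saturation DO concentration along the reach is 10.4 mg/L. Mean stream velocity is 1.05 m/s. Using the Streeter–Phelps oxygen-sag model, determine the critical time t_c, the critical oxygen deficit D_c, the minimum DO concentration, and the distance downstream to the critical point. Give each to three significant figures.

At the critical point dD/dt = 0, so k_1 L₀ e^(−k_1 t) = k_a D. Substituting D(t) from the Streeter–Phelps equation and solving for t gives
t_c = ln[(k_a/k_1)(1 − D₀(k_a−k_1)/(k_1 L₀))] / (k_a−k_1).
Here k_a−k_1 = 1.966 d⁻¹ and 1 − D₀(k_a−k_1)/(k_1 L₀) = 1 − 0.546×1.966/(0.214×29.3) = 0.8288, so
t_c = ln(10.19 × 0.8288) / 1.966 = 2.133 / 1.966 = 1.085 d.
L(t_c) = L₀ e^(−k_1 t_c) = 29.3 × 0.7928 = 23.23 mg/L, and at the critical point k_a D_c = k_1 L, so D_c = (0.214/2.18) × 23.23 = 2.280 mg/L.
Minimum DO = C_s − D_c = 10.4 − 2.280 = 8.120 mg/L.
x_c = v t_c = 1.05 m/s × 1.085 d × 86400 s/d = 98440 m ≈ 98.4 km.

t_c ≈ 1.09 d; D_c ≈ 2.28 mg/L; min DO ≈ 8.12 mg/L; x_c ≈ 98.4 km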